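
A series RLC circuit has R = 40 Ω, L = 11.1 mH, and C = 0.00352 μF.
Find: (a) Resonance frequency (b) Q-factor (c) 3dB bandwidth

Step 1 — Resonance: ω₀ = 1/√(LC) = 1/√(0.0111·3.52e-09) = 1.6e+05 rad/s.
Step 2 — f₀ = ω₀/(2π) = 2.546e+04 Hz.
Step 3 — Series Q: Q = ω₀L/R = 1.6e+05·0.0111/40 = 44.39.
Step 4 — Bandwidth: Δω = ω₀/Q = 3604 rad/s; BW = Δω/(2π) = 573.5 Hz.

(a) f₀ = 2.546e+04 Hz  (b) Q = 44.39  (c) BW = 573.5 Hz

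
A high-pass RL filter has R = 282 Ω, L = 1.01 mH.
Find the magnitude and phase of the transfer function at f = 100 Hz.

Step 1 — Angular frequency: ω = 2π·100 = 628.3 rad/s.
Step 2 — Transfer function: H(jω) = jωL/(R + jωL).
Step 3 — Numerator jωL = j·0.6346; denominator R + jωL = 282 + j0.6346.
Step 4 — H = 5.064e-06 + j0.00225.
Step 5 — Magnitude: |H| = 0.00225 (-53.0 dB); phase: φ = 89.9°.

|H| = 0.00225 (-53.0 dB), φ = 89.9°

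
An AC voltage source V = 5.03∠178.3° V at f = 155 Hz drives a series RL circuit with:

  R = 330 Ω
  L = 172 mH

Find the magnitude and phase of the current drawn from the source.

Step 1 — Angular frequency: ω = 2π·f = 2π·155 = 973.9 rad/s.
Step 2 — Component impedances:
  R: Z = R = 330 Ω
  L: Z = jωL = j·973.9·0.172 = 0 + j167.5 Ω
Step 3 — Series combination: Z_total = R + L = 330 + j167.5 Ω = 370.1∠26.9° Ω.
Step 4 — Source phasor: V = 5.03∠178.3° V = -5.028 + j0.1492 V.
Step 5 — Ohm's law: I = V / Z_total = (-5.028 + j0.1492) / (330 + j167.5) = -0.01193 + j0.006509 A.
Step 6 — Convert to polar: |I| = 0.01359 A, ∠I = 151.4°.

I = 0.01359∠151.4° A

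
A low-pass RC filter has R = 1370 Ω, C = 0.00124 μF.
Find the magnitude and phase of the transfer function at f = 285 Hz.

Step 1 — Angular frequency: ω = 2π·285 = 1791 rad/s.
Step 2 — Transfer function: H(jω) = 1/(1 + jωRC).
Step 3 — Denominator: 1 + jωRC = 1 + j·1791·1370·1.24e-09 = 1 + j0.003042.
Step 4 — H = 1 - j0.003042.
Step 5 — Magnitude: |H| = 1 (-0.0 dB); phase: φ = -0.2°.

|H| = 1 (-0.0 dB), φ = -0.2°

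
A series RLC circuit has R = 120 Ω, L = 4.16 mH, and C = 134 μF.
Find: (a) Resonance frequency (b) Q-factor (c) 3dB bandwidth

Step 1 — Resonance condition Im(Z)=0 gives ω₀ = 1/√(LC).
Step 2 — ω₀ = 1/√(0.00416·0.000134) = 1339 rad/s.
Step 3 — f₀ = ω₀/(2π) = 213.2 Hz.
Step 4 — Series Q: Q = ω₀L/R = 1339·0.00416/120 = 0.04643.
Step 5 — 3dB bandwidth: Δω = ω₀/Q = 2.885e+04 rad/s; BW = Δω/(2π) = 4591 Hz.

(a) f₀ = 213.2 Hz  (b) Q = 0.04643  (c) BW = 4591 Hz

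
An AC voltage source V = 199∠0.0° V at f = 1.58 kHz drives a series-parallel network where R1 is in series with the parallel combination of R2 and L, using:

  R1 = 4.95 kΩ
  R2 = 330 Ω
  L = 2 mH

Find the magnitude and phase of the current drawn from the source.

Step 1 — Angular frequency: ω = 2π·f = 2π·1580 = 9927 rad/s.
Step 2 — Component impedances:
  R1: Z = R = 4950 Ω
  R2: Z = R = 330 Ω
  L: Z = jωL = j·9927·0.002 = 0 + j19.85 Ω
Step 3 — Parallel branch: R2 || L = 1/(1/R2 + 1/L) = 1.19 + j19.78 Ω.
Step 4 — Series with R1: Z_total = R1 + (R2 || L) = 4951 + j19.78 Ω = 4951∠0.2° Ω.
Step 5 — Source phasor: V = 199∠0.0° V = 199 V.
Step 6 — Ohm's law: I = V / Z_total = (199) / (4951 + j19.78) = 0.04019 - j0.0001606 A.
Step 7 — Convert to polar: |I| = 0.04019 A, ∠I = -0.2°.

I = 0.04019∠-0.2° A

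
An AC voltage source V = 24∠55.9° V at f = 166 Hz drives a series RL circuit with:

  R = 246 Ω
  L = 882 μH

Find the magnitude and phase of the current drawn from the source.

Step 1 — Angular frequency: ω = 2π·f = 2π·166 = 1043 rad/s.
Step 2 — Component impedances:
  R: Z = R = 246 Ω
  L: Z = jωL = j·1043·0.000882 = 0 + j0.9199 Ω
Step 3 — Series combination: Z_total = R + L = 246 + j0.9199 Ω = 246∠0.2° Ω.
Step 4 — Source phasor: V = 24∠55.9° V = 13.46 + j19.87 V.
Step 5 — Ohm's law: I = V / Z_total = (13.46 + j19.87) / (246 + j0.9199) = 0.055 + j0.08058 A.
Step 6 — Convert to polar: |I| = 0.09756 A, ∠I = 55.7°.

I = 0.09756∠55.7° A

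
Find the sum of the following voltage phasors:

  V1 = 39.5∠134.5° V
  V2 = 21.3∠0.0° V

Step 1 — Convert each phasor to rectangular form:
  V1 = 39.5·(cos(134.5°) + j·sin(134.5°)) = -27.69 + j28.17 V
  V2 = 21.3·(cos(0.0°) + j·sin(0.0°)) = 21.3 V
Step 2 — Sum components: V_total = -6.386 + j28.17 V.
Step 3 — Convert to polar: |V_total| = 28.89 V, ∠V_total = 102.8°.

V_total = 28.89∠102.8° V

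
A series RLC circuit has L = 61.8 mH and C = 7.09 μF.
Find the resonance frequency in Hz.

Step 1 — Resonance condition Im(Z)=0 gives ω₀ = 1/√(LC).
Step 2 — ω₀ = 1/√(0.0618·7.09e-06) = 1511 rad/s.
Step 3 — f₀ = ω₀/(2π) = 240.4 Hz.

f₀ = 240.4 Hz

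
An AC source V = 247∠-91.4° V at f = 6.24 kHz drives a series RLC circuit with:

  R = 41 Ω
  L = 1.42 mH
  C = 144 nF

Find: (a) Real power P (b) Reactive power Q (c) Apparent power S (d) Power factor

Step 1 — Angular frequency: ω = 2π·f = 2π·6240 = 3.921e+04 rad/s.
Step 2 — Component impedances:
  R: Z = R = 41 Ω
  L: Z = jωL = j·3.921e+04·0.00142 = 0 + j55.67 Ω
  C: Z = 1/(jωC) = -j/(ω·C) = 0 - j177.1 Ω
Step 3 — Series combination: Z_total = R + L + C = 41 - j121.4 Ω = 128.2∠-71.3° Ω.
Step 4 — Source phasor: V = 247∠-91.4° V = -6.035 - j246.9 V.
Step 5 — Current: I = V / Z = 1.81 - j0.6608 A = 1.927∠-20.1° A.
Step 6 — Complex power: S = V·I* = 152.2 - j451 VA.
Step 7 — Real power: P = Re(S) = 152.2 W.
Step 8 — Reactive power: Q = Im(S) = -451 VAR.
Step 9 — Apparent power: |S| = 476 VA.
Step 10 — Power factor: PF = P/|S| = 0.3199 (leading).

(a) P = 152.2 W  (b) Q = -451 VAR  (c) S = 476 VA  (d) PF = 0.3199 (leading)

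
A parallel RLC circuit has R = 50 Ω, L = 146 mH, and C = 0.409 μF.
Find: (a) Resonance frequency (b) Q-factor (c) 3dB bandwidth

Step 1 — Resonance: ω₀ = 1/√(LC) = 1/√(0.146·4.09e-07) = 4092 rad/s.
Step 2 — f₀ = ω₀/(2π) = 651.3 Hz.
Step 3 — Parallel Q: Q = R/(ω₀L) = 50/(4092·0.146) = 0.08369.
Step 4 — Bandwidth: Δω = ω₀/Q = 4.89e+04 rad/s; BW = Δω/(2π) = 7783 Hz.

(a) f₀ = 651.3 Hz  (b) Q = 0.08369  (c) BW = 7783 Hz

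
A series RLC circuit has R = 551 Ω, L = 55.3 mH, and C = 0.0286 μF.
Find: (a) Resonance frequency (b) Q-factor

Step 1 — Resonance condition Im(Z)=0 gives ω₀ = 1/√(LC).
Step 2 — ω₀ = 1/√(0.0553·2.86e-08) = 2.515e+04 rad/s.
Step 3 — f₀ = ω₀/(2π) = 4002 Hz.
Step 4 — Series Q: Q = ω₀L/R = 2.515e+04·0.0553/551 = 2.524.

(a) f₀ = 4002 Hz  (b) Q = 2.524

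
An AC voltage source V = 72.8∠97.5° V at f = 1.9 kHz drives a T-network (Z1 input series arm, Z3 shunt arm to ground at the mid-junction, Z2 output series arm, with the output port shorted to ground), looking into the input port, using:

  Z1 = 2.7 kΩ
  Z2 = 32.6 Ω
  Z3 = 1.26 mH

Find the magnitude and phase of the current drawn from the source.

Step 1 — Angular frequency: ω = 2π·f = 2π·1900 = 1.194e+04 rad/s.
Step 2 — Component impedances:
  Z1: Z = R = 2700 Ω
  Z2: Z = R = 32.6 Ω
  Z3: Z = jωL = j·1.194e+04·0.00126 = 0 + j15.04 Ω
Step 3 — With the output port shorted to ground, the output series arm Z2 runs from the junction to ground; the shunt arm Z3 also runs from the junction to ground. They appear in parallel: Z3 || Z2 = 5.722 + j12.4 Ω.
Step 4 — Series with input arm Z1: Z_in = Z1 + (Z3 || Z2) = 2706 + j12.4 Ω = 2706∠0.3° Ω.
Step 5 — Source phasor: V = 72.8∠97.5° V = -9.502 + j72.18 V.
Step 6 — Ohm's law: I = V / Z_total = (-9.502 + j72.18) / (2706 + j12.4) = -0.00339 + j0.02669 A.
Step 7 — Convert to polar: |I| = 0.02691 A, ∠I = 97.2°.

I = 0.02691∠97.2° A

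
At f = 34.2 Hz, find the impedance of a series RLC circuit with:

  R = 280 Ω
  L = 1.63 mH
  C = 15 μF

Step 1 — Angular frequency: ω = 2π·f = 2π·34.2 = 214.9 rad/s.
Step 2 — Component impedances:
  R: Z = R = 280 Ω
  L: Z = jωL = j·214.9·0.00163 = 0 + j0.3503 Ω
  C: Z = 1/(jωC) = -j/(ω·C) = 0 - j310.2 Ω
Step 3 — Series combination: Z_total = R + L + C = 280 - j309.9 Ω = 417.7∠-47.9° Ω.

Z = 280 - j309.9 Ω = 417.7∠-47.9° Ω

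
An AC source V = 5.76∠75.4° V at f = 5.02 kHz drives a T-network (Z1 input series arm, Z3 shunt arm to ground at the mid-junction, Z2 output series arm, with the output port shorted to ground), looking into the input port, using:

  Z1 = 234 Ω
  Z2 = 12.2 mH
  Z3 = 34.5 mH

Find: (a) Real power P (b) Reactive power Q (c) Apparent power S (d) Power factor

Step 1 — Angular frequency: ω = 2π·f = 2π·5020 = 3.154e+04 rad/s.
Step 2 — Component impedances:
  Z1: Z = R = 234 Ω
  Z2: Z = jωL = j·3.154e+04·0.0122 = 0 + j384.8 Ω
  Z3: Z = jωL = j·3.154e+04·0.0345 = 0 + j1088 Ω
Step 3 — With the output port shorted to ground, the output series arm Z2 runs from the junction to ground; the shunt arm Z3 also runs from the junction to ground. They appear in parallel: Z3 || Z2 = 0 + j284.3 Ω.
Step 4 — Series with input arm Z1: Z_in = Z1 + (Z3 || Z2) = 234 + j284.3 Ω = 368.2∠50.5° Ω.
Step 5 — Source phasor: V = 5.76∠75.4° V = 1.452 + j5.574 V.
Step 6 — Current: I = V / Z = 0.01419 + j0.006576 A = 0.01564∠24.9° A.
Step 7 — Complex power: S = V·I* = 0.05727 + j0.06957 VA.
Step 8 — Real power: P = Re(S) = 0.05727 W.
Step 9 — Reactive power: Q = Im(S) = 0.06957 VAR.
Step 10 — Apparent power: |S| = 0.09011 VA.
Step 11 — Power factor: PF = P/|S| = 0.6355 (lagging).

(a) P = 0.05727 W  (b) Q = 0.06957 VAR  (c) S = 0.09011 VA  (d) PF = 0.6355 (lagging)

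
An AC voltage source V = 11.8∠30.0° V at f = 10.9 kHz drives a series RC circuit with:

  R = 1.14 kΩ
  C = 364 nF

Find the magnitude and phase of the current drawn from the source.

Step 1 — Angular frequency: ω = 2π·f = 2π·1.09e+04 = 6.849e+04 rad/s.
Step 2 — Component impedances:
  R: Z = R = 1140 Ω
  C: Z = 1/(jωC) = -j/(ω·C) = 0 - j40.11 Ω
Step 3 — Series combination: Z_total = R + C = 1140 - j40.11 Ω = 1141∠-2.0° Ω.
Step 4 — Source phasor: V = 11.8∠30.0° V = 10.22 + j5.9 V.
Step 5 — Ohm's law: I = V / Z_total = (10.22 + j5.9) / (1140 - j40.11) = 0.008771 + j0.005484 A.
Step 6 — Convert to polar: |I| = 0.01034 A, ∠I = 32.0°.

I = 0.01034∠32.0° A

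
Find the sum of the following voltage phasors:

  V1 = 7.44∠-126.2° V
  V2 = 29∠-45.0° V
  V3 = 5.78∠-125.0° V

Step 1 — Convert each phasor to rectangular form:
  V1 = 7.44·(cos(-126.2°) + j·sin(-126.2°)) = -4.394 - j6.004 V
  V2 = 29·(cos(-45.0°) + j·sin(-45.0°)) = 20.51 - j20.51 V
  V3 = 5.78·(cos(-125.0°) + j·sin(-125.0°)) = -3.315 - j4.735 V
Step 2 — Sum components: V_total = 12.8 - j31.24 V.
Step 3 — Convert to polar: |V_total| = 33.76 V, ∠V_total = -67.7°.

V_total = 33.76∠-67.7° V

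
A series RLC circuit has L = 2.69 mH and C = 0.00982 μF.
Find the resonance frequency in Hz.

Step 1 — Resonance condition Im(Z)=0 gives ω₀ = 1/√(LC).
Step 2 — ω₀ = 1/√(0.00269·9.82e-09) = 1.946e+05 rad/s.
Step 3 — f₀ = ω₀/(2π) = 3.097e+04 Hz.

f₀ = 3.097e+04 Hz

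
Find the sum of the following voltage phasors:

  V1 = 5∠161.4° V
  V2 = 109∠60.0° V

Step 1 — Convert each phasor to rectangular form:
  V1 = 5·(cos(161.4°) + j·sin(161.4°)) = -4.739 + j1.595 V
  V2 = 109·(cos(60.0°) + j·sin(60.0°)) = 54.5 + j94.4 V
Step 2 — Sum components: V_total = 49.76 + j95.99 V.
Step 3 — Convert to polar: |V_total| = 108.1 V, ∠V_total = 62.6°.

V_total = 108.1∠62.6° V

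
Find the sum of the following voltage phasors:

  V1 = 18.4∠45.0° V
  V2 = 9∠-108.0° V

Step 1 — Convert each phasor to rectangular form:
  V1 = 18.4·(cos(45.0°) + j·sin(45.0°)) = 13.01 + j13.01 V
  V2 = 9·(cos(-108.0°) + j·sin(-108.0°)) = -2.781 - j8.56 V
Step 2 — Sum components: V_total = 10.23 + j4.451 V.
Step 3 — Convert to polar: |V_total| = 11.16 V, ∠V_total = 23.5°.

V_total = 11.16∠23.5° V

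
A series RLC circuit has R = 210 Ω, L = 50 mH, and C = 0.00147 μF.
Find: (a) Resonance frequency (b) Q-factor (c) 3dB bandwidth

Step 1 — Resonance: ω₀ = 1/√(LC) = 1/√(0.05·1.47e-09) = 1.166e+05 rad/s.
Step 2 — f₀ = ω₀/(2π) = 1.856e+04 Hz.
Step 3 — Series Q: Q = ω₀L/R = 1.166e+05·0.05/210 = 27.77.
Step 4 — Bandwidth: Δω = ω₀/Q = 4200 rad/s; BW = Δω/(2π) = 668.5 Hz.

(a) f₀ = 1.856e+04 Hz  (b) Q = 27.77  (c) BW = 668.5 Hz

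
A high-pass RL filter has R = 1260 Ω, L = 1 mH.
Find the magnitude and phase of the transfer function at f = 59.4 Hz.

Step 1 — Angular frequency: ω = 2π·59.4 = 373.2 rad/s.
Step 2 — Transfer function: H(jω) = jωL/(R + jωL).
Step 3 — Numerator jωL = j·0.3732; denominator R + jωL = 1260 + j0.3732.
Step 4 — H = 8.774e-08 + j0.0002962.
Step 5 — Magnitude: |H| = 0.0002962 (-70.6 dB); phase: φ = 90.0°.

|H| = 0.0002962 (-70.6 dB), φ = 90.0°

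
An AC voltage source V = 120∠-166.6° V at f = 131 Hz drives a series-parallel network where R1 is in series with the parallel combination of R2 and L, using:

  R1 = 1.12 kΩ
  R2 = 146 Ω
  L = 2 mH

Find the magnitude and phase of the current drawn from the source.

Step 1 — Angular frequency: ω = 2π·f = 2π·131 = 823.1 rad/s.
Step 2 — Component impedances:
  R1: Z = R = 1120 Ω
  R2: Z = R = 146 Ω
  L: Z = jωL = j·823.1·0.002 = 0 + j1.646 Ω
Step 3 — Parallel branch: R2 || L = 1/(1/R2 + 1/L) = 0.01856 + j1.646 Ω.
Step 4 — Series with R1: Z_total = R1 + (R2 || L) = 1120 + j1.646 Ω = 1120∠0.1° Ω.
Step 5 — Source phasor: V = 120∠-166.6° V = -116.7 - j27.81 V.
Step 6 — Ohm's law: I = V / Z_total = (-116.7 - j27.81) / (1120 + j1.646) = -0.1043 - j0.02468 A.
Step 7 — Convert to polar: |I| = 0.1071 A, ∠I = -166.7°.

I = 0.1071∠-166.7° A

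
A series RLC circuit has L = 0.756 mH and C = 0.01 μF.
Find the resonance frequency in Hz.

Step 1 — Resonance condition Im(Z)=0 gives ω₀ = 1/√(LC).
Step 2 — ω₀ = 1/√(0.000756·1e-08) = 3.637e+05 rad/s.
Step 3 — f₀ = ω₀/(2π) = 5.788e+04 Hz.

f₀ = 5.788e+04 Hz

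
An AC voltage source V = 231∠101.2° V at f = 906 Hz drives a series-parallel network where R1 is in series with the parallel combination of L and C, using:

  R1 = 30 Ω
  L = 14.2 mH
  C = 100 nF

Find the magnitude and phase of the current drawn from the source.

Step 1 — Angular frequency: ω = 2π·f = 2π·906 = 5693 rad/s.
Step 2 — Component impedances:
  R1: Z = R = 30 Ω
  L: Z = jωL = j·5693·0.0142 = 0 + j80.83 Ω
  C: Z = 1/(jωC) = -j/(ω·C) = 0 - j1757 Ω
Step 3 — Parallel branch: L || C = 1/(1/L + 1/C) = 0 + j84.73 Ω.
Step 4 — Series with R1: Z_total = R1 + (L || C) = 30 + j84.73 Ω = 89.89∠70.5° Ω.
Step 5 — Source phasor: V = 231∠101.2° V = -44.87 + j226.6 V.
Step 6 — Ohm's law: I = V / Z_total = (-44.87 + j226.6) / (30 + j84.73) = 2.21 + j1.312 A.
Step 7 — Convert to polar: |I| = 2.57 A, ∠I = 30.7°.

I = 2.57∠30.7° A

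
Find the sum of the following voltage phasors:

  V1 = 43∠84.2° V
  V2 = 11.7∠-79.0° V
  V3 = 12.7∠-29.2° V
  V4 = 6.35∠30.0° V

Step 1 — Convert each phasor to rectangular form:
  V1 = 43·(cos(84.2°) + j·sin(84.2°)) = 4.345 + j42.78 V
  V2 = 11.7·(cos(-79.0°) + j·sin(-79.0°)) = 2.232 - j11.49 V
  V3 = 12.7·(cos(-29.2°) + j·sin(-29.2°)) = 11.09 - j6.196 V
  V4 = 6.35·(cos(30.0°) + j·sin(30.0°)) = 5.499 + j3.175 V
Step 2 — Sum components: V_total = 23.16 + j28.27 V.
Step 3 — Convert to polar: |V_total| = 36.55 V, ∠V_total = 50.7°.

V_total = 36.55∠50.7° V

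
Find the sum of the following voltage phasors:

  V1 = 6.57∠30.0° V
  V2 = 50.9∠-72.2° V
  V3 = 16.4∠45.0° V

Step 1 — Convert each phasor to rectangular form:
  V1 = 6.57·(cos(30.0°) + j·sin(30.0°)) = 5.69 + j3.285 V
  V2 = 50.9·(cos(-72.2°) + j·sin(-72.2°)) = 15.56 - j48.46 V
  V3 = 16.4·(cos(45.0°) + j·sin(45.0°)) = 11.6 + j11.6 V
Step 2 — Sum components: V_total = 32.85 - j33.58 V.
Step 3 — Convert to polar: |V_total| = 46.97 V, ∠V_total = -45.6°.

V_total = 46.97∠-45.6° V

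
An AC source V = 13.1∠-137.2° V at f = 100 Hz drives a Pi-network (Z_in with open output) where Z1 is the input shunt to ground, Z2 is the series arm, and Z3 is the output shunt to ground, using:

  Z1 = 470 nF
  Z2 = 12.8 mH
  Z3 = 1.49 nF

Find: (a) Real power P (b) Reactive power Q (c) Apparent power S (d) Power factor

Step 1 — Angular frequency: ω = 2π·f = 2π·100 = 628.3 rad/s.
Step 2 — Component impedances:
  Z1: Z = 1/(jωC) = -j/(ω·C) = 0 - j3386 Ω
  Z2: Z = jωL = j·628.3·0.0128 = 0 + j8.042 Ω
  Z3: Z = 1/(jωC) = -j/(ω·C) = 0 - j1.068e+06 Ω
Step 3 — With open output, the series arm Z2 and the output shunt Z3 appear in series to ground: Z2 + Z3 = 0 - j1.068e+06 Ω.
Step 4 — Parallel with input shunt Z1: Z_in = Z1 || (Z2 + Z3) = 0 - j3376 Ω = 3376∠-90.0° Ω.
Step 5 — Source phasor: V = 13.1∠-137.2° V = -9.612 - j8.901 V.
Step 6 — Current: I = V / Z = 0.002637 - j0.002847 A = 0.003881∠-47.2° A.
Step 7 — Complex power: S = V·I* = 0 - j0.05084 VA.
Step 8 — Real power: P = Re(S) = 0 W.
Step 9 — Reactive power: Q = Im(S) = -0.05084 VAR.
Step 10 — Apparent power: |S| = 0.05084 VA.
Step 11 — Power factor: PF = P/|S| = 0 (leading).

(a) P = 0 W  (b) Q = -0.05084 VAR  (c) S = 0.05084 VA  (d) PF = 0 (leading)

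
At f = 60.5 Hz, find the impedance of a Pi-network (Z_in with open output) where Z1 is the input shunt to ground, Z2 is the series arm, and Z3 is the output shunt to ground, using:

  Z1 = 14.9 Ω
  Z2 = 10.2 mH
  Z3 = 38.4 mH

Step 1 — Angular frequency: ω = 2π·f = 2π·60.5 = 380.1 rad/s.
Step 2 — Component impedances:
  Z1: Z = R = 14.9 Ω
  Z2: Z = jωL = j·380.1·0.0102 = 0 + j3.877 Ω
  Z3: Z = jωL = j·380.1·0.0384 = 0 + j14.6 Ω
Step 3 — With open output, the series arm Z2 and the output shunt Z3 appear in series to ground: Z2 + Z3 = 0 + j18.47 Ω.
Step 4 — Parallel with input shunt Z1: Z_in = Z1 || (Z2 + Z3) = 9.028 + j7.281 Ω = 11.6∠38.9° Ω.

Z = 9.028 + j7.281 Ω = 11.6∠38.9° Ω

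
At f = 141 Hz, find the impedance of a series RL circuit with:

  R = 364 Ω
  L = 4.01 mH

Step 1 — Angular frequency: ω = 2π·f = 2π·141 = 885.9 rad/s.
Step 2 — Component impedances:
  R: Z = R = 364 Ω
  L: Z = jωL = j·885.9·0.00401 = 0 + j3.553 Ω
Step 3 — Series combination: Z_total = R + L = 364 + j3.553 Ω = 364∠0.6° Ω.

Z = 364 + j3.553 Ω = 364∠0.6° Ω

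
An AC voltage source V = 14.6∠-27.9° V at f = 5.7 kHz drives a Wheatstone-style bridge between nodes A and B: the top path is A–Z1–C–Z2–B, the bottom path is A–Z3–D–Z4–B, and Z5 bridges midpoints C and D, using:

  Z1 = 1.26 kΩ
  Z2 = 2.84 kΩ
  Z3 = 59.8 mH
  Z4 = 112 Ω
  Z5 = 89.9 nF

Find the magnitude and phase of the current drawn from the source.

Step 1 — Angular frequency: ω = 2π·f = 2π·5700 = 3.581e+04 rad/s.
Step 2 — Component impedances:
  Z1: Z = R = 1260 Ω
  Z2: Z = R = 2840 Ω
  Z3: Z = jωL = j·3.581e+04·0.0598 = 0 + j2142 Ω
  Z4: Z = R = 112 Ω
  Z5: Z = 1/(jωC) = -j/(ω·C) = 0 - j310.6 Ω
Step 3 — Bridge requires nodal analysis (the Z5 bridge couples midpoints C and D, so the two paths cannot be reduced to a simple series/parallel combination). Setting node B to ground and injecting 1 A at node A, the 3-node admittance system at A, C, D solves to V_A = Z_AB = 1270 + j487 Ω = 1360∠21.0° Ω.
Step 4 — Source phasor: V = 14.6∠-27.9° V = 12.9 - j6.832 V.
Step 5 — Ohm's law: I = V / Z_total = (12.9 - j6.832) / (1270 + j487) = 0.007058 - j0.008084 A.
Step 6 — Convert to polar: |I| = 0.01073 A, ∠I = -48.9°.

I = 0.01073∠-48.9° A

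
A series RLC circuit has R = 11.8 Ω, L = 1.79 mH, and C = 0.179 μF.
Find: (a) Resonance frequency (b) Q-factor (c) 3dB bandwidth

Step 1 — Resonance: ω₀ = 1/√(LC) = 1/√(0.00179·1.79e-07) = 5.587e+04 rad/s.
Step 2 — f₀ = ω₀/(2π) = 8891 Hz.
Step 3 — Series Q: Q = ω₀L/R = 5.587e+04·0.00179/11.8 = 8.475.
Step 4 — Bandwidth: Δω = ω₀/Q = 6592 rad/s; BW = Δω/(2π) = 1049 Hz.

(a) f₀ = 8891 Hz  (b) Q = 8.475  (c) BW = 1049 Hz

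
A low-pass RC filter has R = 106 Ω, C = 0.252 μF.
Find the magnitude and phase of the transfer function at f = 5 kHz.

Step 1 — Angular frequency: ω = 2π·5000 = 3.142e+04 rad/s.
Step 2 — Transfer function: H(jω) = 1/(1 + jωRC).
Step 3 — Denominator: 1 + jωRC = 1 + j·3.142e+04·106·2.52e-07 = 1 + j0.8392.
Step 4 — H = 0.5868 - j0.4924.
Step 5 — Magnitude: |H| = 0.766 (-2.3 dB); phase: φ = -40.0°.

|H| = 0.766 (-2.3 dB), φ = -40.0°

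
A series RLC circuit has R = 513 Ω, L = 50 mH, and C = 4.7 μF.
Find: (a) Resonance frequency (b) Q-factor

Step 1 — Resonance condition Im(Z)=0 gives ω₀ = 1/√(LC).
Step 2 — ω₀ = 1/√(0.05·4.7e-06) = 2063 rad/s.
Step 3 — f₀ = ω₀/(2π) = 328.3 Hz.
Step 4 — Series Q: Q = ω₀L/R = 2063·0.05/513 = 0.2011.

(a) f₀ = 328.3 Hz  (b) Q = 0.2011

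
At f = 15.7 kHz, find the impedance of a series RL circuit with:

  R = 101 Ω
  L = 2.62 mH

Step 1 — Angular frequency: ω = 2π·f = 2π·1.57e+04 = 9.865e+04 rad/s.
Step 2 — Component impedances:
  R: Z = R = 101 Ω
  L: Z = jωL = j·9.865e+04·0.00262 = 0 + j258.5 Ω
Step 3 — Series combination: Z_total = R + L = 101 + j258.5 Ω = 277.5∠68.7° Ω.

Z = 101 + j258.5 Ω = 277.5∠68.7° Ω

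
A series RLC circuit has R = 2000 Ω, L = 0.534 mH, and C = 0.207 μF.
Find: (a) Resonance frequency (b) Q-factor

Step 1 — Resonance condition Im(Z)=0 gives ω₀ = 1/√(LC).
Step 2 — ω₀ = 1/√(0.000534·2.07e-07) = 9.511e+04 rad/s.
Step 3 — f₀ = ω₀/(2π) = 1.514e+04 Hz.
Step 4 — Series Q: Q = ω₀L/R = 9.511e+04·0.000534/2000 = 0.0254.

(a) f₀ = 1.514e+04 Hz  (b) Q = 0.0254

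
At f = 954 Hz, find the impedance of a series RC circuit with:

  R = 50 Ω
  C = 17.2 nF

Step 1 — Angular frequency: ω = 2π·f = 2π·954 = 5994 rad/s.
Step 2 — Component impedances:
  R: Z = R = 50 Ω
  C: Z = 1/(jωC) = -j/(ω·C) = 0 - j9699 Ω
Step 3 — Series combination: Z_total = R + C = 50 - j9699 Ω = 9699∠-89.7° Ω.

Z = 50 - j9699 Ω = 9699∠-89.7° Ω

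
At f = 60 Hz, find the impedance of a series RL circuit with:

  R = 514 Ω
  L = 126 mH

Step 1 — Angular frequency: ω = 2π·f = 2π·60 = 377 rad/s.
Step 2 — Component impedances:
  R: Z = R = 514 Ω
  L: Z = jωL = j·377·0.126 = 0 + j47.5 Ω
Step 3 — Series combination: Z_total = R + L = 514 + j47.5 Ω = 516.2∠5.3° Ω.

Z = 514 + j47.5 Ω = 516.2∠5.3° Ω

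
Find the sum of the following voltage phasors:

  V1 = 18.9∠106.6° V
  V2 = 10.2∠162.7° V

Step 1 — Convert each phasor to rectangular form:
  V1 = 18.9·(cos(106.6°) + j·sin(106.6°)) = -5.4 + j18.11 V
  V2 = 10.2·(cos(162.7°) + j·sin(162.7°)) = -9.739 + j3.033 V
Step 2 — Sum components: V_total = -15.14 + j21.15 V.
Step 3 — Convert to polar: |V_total| = 26.01 V, ∠V_total = 125.6°.

V_total = 26.01∠125.6° V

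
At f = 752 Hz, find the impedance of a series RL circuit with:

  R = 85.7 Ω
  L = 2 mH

Step 1 — Angular frequency: ω = 2π·f = 2π·752 = 4725 rad/s.
Step 2 — Component impedances:
  R: Z = R = 85.7 Ω
  L: Z = jωL = j·4725·0.002 = 0 + j9.45 Ω
Step 3 — Series combination: Z_total = R + L = 85.7 + j9.45 Ω = 86.22∠6.3° Ω.

Z = 85.7 + j9.45 Ω = 86.22∠6.3° Ω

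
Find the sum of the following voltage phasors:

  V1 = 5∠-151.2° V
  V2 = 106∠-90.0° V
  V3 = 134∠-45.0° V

Step 1 — Convert each phasor to rectangular form:
  V1 = 5·(cos(-151.2°) + j·sin(-151.2°)) = -4.382 - j2.409 V
  V2 = 106·(cos(-90.0°) + j·sin(-90.0°)) = 0 - j106 V
  V3 = 134·(cos(-45.0°) + j·sin(-45.0°)) = 94.75 - j94.75 V
Step 2 — Sum components: V_total = 90.37 - j203.2 V.
Step 3 — Convert to polar: |V_total| = 222.4 V, ∠V_total = -66.0°.

V_total = 222.4∠-66.0° V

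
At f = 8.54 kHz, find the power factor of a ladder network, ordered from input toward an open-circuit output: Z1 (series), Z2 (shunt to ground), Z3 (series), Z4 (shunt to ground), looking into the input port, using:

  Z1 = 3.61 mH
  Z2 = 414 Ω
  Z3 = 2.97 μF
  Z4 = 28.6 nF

Step 1 — Angular frequency: ω = 2π·f = 2π·8540 = 5.366e+04 rad/s.
Step 2 — Component impedances:
  Z1: Z = jωL = j·5.366e+04·0.00361 = 0 + j193.7 Ω
  Z2: Z = R = 414 Ω
  Z3: Z = 1/(jωC) = -j/(ω·C) = 0 - j6.275 Ω
  Z4: Z = 1/(jωC) = -j/(ω·C) = 0 - j651.6 Ω
Step 3 — Ladder network (open output): work backward from the far end, alternating series and parallel combinations. Z_in = 296.6 + j7.086 Ω = 296.6∠1.4° Ω.
Step 4 — Power factor: PF = cos(φ) = Re(Z)/|Z| = 296.56/296.65 = 0.9997.
Step 5 — Type: Im(Z) = 7.086 ⇒ lagging (phase φ = 1.4°).

PF = 0.9997 (lagging, φ = 1.4°)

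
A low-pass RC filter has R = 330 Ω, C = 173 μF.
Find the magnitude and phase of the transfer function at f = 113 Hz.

Step 1 — Angular frequency: ω = 2π·113 = 710 rad/s.
Step 2 — Transfer function: H(jω) = 1/(1 + jωRC).
Step 3 — Denominator: 1 + jωRC = 1 + j·710·330·0.000173 = 1 + j40.53.
Step 4 — H = 0.0006083 - j0.02466.
Step 5 — Magnitude: |H| = 0.02466 (-32.2 dB); phase: φ = -88.6°.

|H| = 0.02466 (-32.2 dB), φ = -88.6°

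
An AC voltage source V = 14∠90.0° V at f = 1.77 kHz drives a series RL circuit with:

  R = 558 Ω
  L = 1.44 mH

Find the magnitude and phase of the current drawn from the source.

Step 1 — Angular frequency: ω = 2π·f = 2π·1770 = 1.112e+04 rad/s.
Step 2 — Component impedances:
  R: Z = R = 558 Ω
  L: Z = jωL = j·1.112e+04·0.00144 = 0 + j16.01 Ω
Step 3 — Series combination: Z_total = R + L = 558 + j16.01 Ω = 558.2∠1.6° Ω.
Step 4 — Source phasor: V = 14∠90.0° V = 0 + j14 V.
Step 5 — Ohm's law: I = V / Z_total = (0 + j14) / (558 + j16.01) = 0.0007195 + j0.02507 A.
Step 6 — Convert to polar: |I| = 0.02508 A, ∠I = 88.4°.

I = 0.02508∠88.4° A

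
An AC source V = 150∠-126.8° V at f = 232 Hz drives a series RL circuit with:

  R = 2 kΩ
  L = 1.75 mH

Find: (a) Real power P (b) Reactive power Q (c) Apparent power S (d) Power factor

Step 1 — Angular frequency: ω = 2π·f = 2π·232 = 1458 rad/s.
Step 2 — Component impedances:
  R: Z = R = 2000 Ω
  L: Z = jωL = j·1458·0.00175 = 0 + j2.551 Ω
Step 3 — Series combination: Z_total = R + L = 2000 + j2.551 Ω = 2000∠0.1° Ω.
Step 4 — Source phasor: V = 150∠-126.8° V = -89.85 - j120.1 V.
Step 5 — Current: I = V / Z = -0.045 - j0.06 A = 0.075∠-126.9° A.
Step 6 — Complex power: S = V·I* = 11.25 + j0.01435 VA.
Step 7 — Real power: P = Re(S) = 11.25 W.
Step 8 — Reactive power: Q = Im(S) = 0.01435 VAR.
Step 9 — Apparent power: |S| = 11.25 VA.
Step 10 — Power factor: PF = P/|S| = 1 (lagging).

(a) P = 11.25 W  (b) Q = 0.01435 VAR  (c) S = 11.25 VA  (d) PF = 1 (lagging)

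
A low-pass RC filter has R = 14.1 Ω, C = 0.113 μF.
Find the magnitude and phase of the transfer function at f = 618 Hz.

Step 1 — Angular frequency: ω = 2π·618 = 3883 rad/s.
Step 2 — Transfer function: H(jω) = 1/(1 + jωRC).
Step 3 — Denominator: 1 + jωRC = 1 + j·3883·14.1·1.13e-07 = 1 + j0.006187.
Step 4 — H = 1 - j0.006187.
Step 5 — Magnitude: |H| = 1 (-0.0 dB); phase: φ = -0.4°.

|H| = 1 (-0.0 dB), φ = -0.4°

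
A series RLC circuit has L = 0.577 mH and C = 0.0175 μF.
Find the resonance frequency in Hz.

Step 1 — Resonance condition Im(Z)=0 gives ω₀ = 1/√(LC).
Step 2 — ω₀ = 1/√(0.000577·1.75e-08) = 3.147e+05 rad/s.
Step 3 — f₀ = ω₀/(2π) = 5.009e+04 Hz.

f₀ = 5.009e+04 Hz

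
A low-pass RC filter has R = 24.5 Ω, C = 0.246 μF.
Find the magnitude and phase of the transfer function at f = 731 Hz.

Step 1 — Angular frequency: ω = 2π·731 = 4593 rad/s.
Step 2 — Transfer function: H(jω) = 1/(1 + jωRC).
Step 3 — Denominator: 1 + jωRC = 1 + j·4593·24.5·2.46e-07 = 1 + j0.02768.
Step 4 — H = 0.9992 - j0.02766.
Step 5 — Magnitude: |H| = 0.9996 (-0.0 dB); phase: φ = -1.6°.

|H| = 0.9996 (-0.0 dB), φ = -1.6°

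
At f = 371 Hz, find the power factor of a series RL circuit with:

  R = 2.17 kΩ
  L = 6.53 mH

Step 1 — Angular frequency: ω = 2π·f = 2π·371 = 2331 rad/s.
Step 2 — Component impedances:
  R: Z = R = 2170 Ω
  L: Z = jωL = j·2331·0.00653 = 0 + j15.22 Ω
Step 3 — Series combination: Z_total = R + L = 2170 + j15.22 Ω = 2170∠0.4° Ω.
Step 4 — Power factor: PF = cos(φ) = Re(Z)/|Z| = 2170/2170 = 1.
Step 5 — Type: Im(Z) = 15.22 ⇒ lagging (phase φ = 0.4°).

PF = 1 (lagging, φ = 0.4°)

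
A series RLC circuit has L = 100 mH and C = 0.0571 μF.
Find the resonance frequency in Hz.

Step 1 — Resonance condition Im(Z)=0 gives ω₀ = 1/√(LC).
Step 2 — ω₀ = 1/√(0.1·5.71e-08) = 1.323e+04 rad/s.
Step 3 — f₀ = ω₀/(2π) = 2106 Hz.

f₀ = 2106 Hz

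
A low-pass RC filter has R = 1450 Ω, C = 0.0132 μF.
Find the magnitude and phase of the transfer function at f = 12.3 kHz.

Step 1 — Angular frequency: ω = 2π·1.23e+04 = 7.728e+04 rad/s.
Step 2 — Transfer function: H(jω) = 1/(1 + jωRC).
Step 3 — Denominator: 1 + jωRC = 1 + j·7.728e+04·1450·1.32e-08 = 1 + j1.479.
Step 4 — H = 0.3137 - j0.464.
Step 5 — Magnitude: |H| = 0.5601 (-5.0 dB); phase: φ = -55.9°.

|H| = 0.5601 (-5.0 dB), φ = -55.9°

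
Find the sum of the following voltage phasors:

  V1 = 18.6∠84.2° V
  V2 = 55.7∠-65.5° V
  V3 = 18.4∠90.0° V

Step 1 — Convert each phasor to rectangular form:
  V1 = 18.6·(cos(84.2°) + j·sin(84.2°)) = 1.88 + j18.5 V
  V2 = 55.7·(cos(-65.5°) + j·sin(-65.5°)) = 23.1 - j50.68 V
  V3 = 18.4·(cos(90.0°) + j·sin(90.0°)) = 0 + j18.4 V
Step 2 — Sum components: V_total = 24.98 - j13.78 V.
Step 3 — Convert to polar: |V_total| = 28.53 V, ∠V_total = -28.9°.

V_total = 28.53∠-28.9° V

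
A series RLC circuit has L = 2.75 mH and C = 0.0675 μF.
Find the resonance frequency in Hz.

Step 1 — Resonance condition Im(Z)=0 gives ω₀ = 1/√(LC).
Step 2 — ω₀ = 1/√(0.00275·6.75e-08) = 7.34e+04 rad/s.
Step 3 — f₀ = ω₀/(2π) = 1.168e+04 Hz.

f₀ = 1.168e+04 Hz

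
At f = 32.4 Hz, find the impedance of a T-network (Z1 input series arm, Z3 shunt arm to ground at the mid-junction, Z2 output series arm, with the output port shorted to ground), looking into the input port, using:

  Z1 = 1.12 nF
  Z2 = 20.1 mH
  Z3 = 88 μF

Step 1 — Angular frequency: ω = 2π·f = 2π·32.4 = 203.6 rad/s.
Step 2 — Component impedances:
  Z1: Z = 1/(jωC) = -j/(ω·C) = 0 - j4.386e+06 Ω
  Z2: Z = jωL = j·203.6·0.0201 = 0 + j4.092 Ω
  Z3: Z = 1/(jωC) = -j/(ω·C) = 0 - j55.82 Ω
Step 3 — With the output port shorted to ground, the output series arm Z2 runs from the junction to ground; the shunt arm Z3 also runs from the junction to ground. They appear in parallel: Z3 || Z2 = 0 + j4.416 Ω.
Step 4 — Series with input arm Z1: Z_in = Z1 + (Z3 || Z2) = 0 - j4.386e+06 Ω = 4.386e+06∠-90.0° Ω.

Z = 0 - j4.386e+06 Ω = 4.386e+06∠-90.0° Ω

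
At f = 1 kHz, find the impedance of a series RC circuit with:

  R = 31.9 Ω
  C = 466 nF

Step 1 — Angular frequency: ω = 2π·f = 2π·1000 = 6283 rad/s.
Step 2 — Component impedances:
  R: Z = R = 31.9 Ω
  C: Z = 1/(jωC) = -j/(ω·C) = 0 - j341.5 Ω
Step 3 — Series combination: Z_total = R + C = 31.9 - j341.5 Ω = 343∠-84.7° Ω.

Z = 31.9 - j341.5 Ω = 343∠-84.7° Ω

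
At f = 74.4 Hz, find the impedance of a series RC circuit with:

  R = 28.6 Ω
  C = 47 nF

Step 1 — Angular frequency: ω = 2π·f = 2π·74.4 = 467.5 rad/s.
Step 2 — Component impedances:
  R: Z = R = 28.6 Ω
  C: Z = 1/(jωC) = -j/(ω·C) = 0 - j4.551e+04 Ω
Step 3 — Series combination: Z_total = R + C = 28.6 - j4.551e+04 Ω = 4.551e+04∠-90.0° Ω.

Z = 28.6 - j4.551e+04 Ω = 4.551e+04∠-90.0° Ω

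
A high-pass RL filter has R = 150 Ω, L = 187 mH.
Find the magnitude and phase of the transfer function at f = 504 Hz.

Step 1 — Angular frequency: ω = 2π·504 = 3167 rad/s.
Step 2 — Transfer function: H(jω) = jωL/(R + jωL).
Step 3 — Numerator jωL = j·592.2; denominator R + jωL = 150 + j592.2.
Step 4 — H = 0.9397 + j0.238.
Step 5 — Magnitude: |H| = 0.9694 (-0.3 dB); phase: φ = 14.2°.

|H| = 0.9694 (-0.3 dB), φ = 14.2°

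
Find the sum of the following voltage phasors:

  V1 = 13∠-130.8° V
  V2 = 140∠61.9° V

Step 1 — Convert each phasor to rectangular form:
  V1 = 13·(cos(-130.8°) + j·sin(-130.8°)) = -8.494 - j9.841 V
  V2 = 140·(cos(61.9°) + j·sin(61.9°)) = 65.94 + j123.5 V
Step 2 — Sum components: V_total = 57.45 + j113.7 V.
Step 3 — Convert to polar: |V_total| = 127.4 V, ∠V_total = 63.2°.

V_total = 127.4∠63.2° V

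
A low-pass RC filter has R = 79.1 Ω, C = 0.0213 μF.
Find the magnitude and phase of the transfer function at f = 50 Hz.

Step 1 — Angular frequency: ω = 2π·50 = 314.2 rad/s.
Step 2 — Transfer function: H(jω) = 1/(1 + jωRC).
Step 3 — Denominator: 1 + jωRC = 1 + j·314.2·79.1·2.13e-08 = 1 + j0.0005293.
Step 4 — H = 1 - j0.0005293.
Step 5 — Magnitude: |H| = 1 (-0.0 dB); phase: φ = -0.0°.

|H| = 1 (-0.0 dB), φ = -0.0°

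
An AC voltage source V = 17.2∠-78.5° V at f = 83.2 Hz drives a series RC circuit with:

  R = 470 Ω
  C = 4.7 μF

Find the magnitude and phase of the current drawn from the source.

Step 1 — Angular frequency: ω = 2π·f = 2π·83.2 = 522.8 rad/s.
Step 2 — Component impedances:
  R: Z = R = 470 Ω
  C: Z = 1/(jωC) = -j/(ω·C) = 0 - j407 Ω
Step 3 — Series combination: Z_total = R + C = 470 - j407 Ω = 621.7∠-40.9° Ω.
Step 4 — Source phasor: V = 17.2∠-78.5° V = 3.429 - j16.85 V.
Step 5 — Ohm's law: I = V / Z_total = (3.429 - j16.85) / (470 - j407) = 0.02192 - j0.01688 A.
Step 6 — Convert to polar: |I| = 0.02766 A, ∠I = -37.6°.

I = 0.02766∠-37.6° A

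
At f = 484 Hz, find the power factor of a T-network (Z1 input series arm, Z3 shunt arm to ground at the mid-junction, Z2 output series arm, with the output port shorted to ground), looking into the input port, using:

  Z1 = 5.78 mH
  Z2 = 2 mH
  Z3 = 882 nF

Step 1 — Angular frequency: ω = 2π·f = 2π·484 = 3041 rad/s.
Step 2 — Component impedances:
  Z1: Z = jωL = j·3041·0.00578 = 0 + j17.58 Ω
  Z2: Z = jωL = j·3041·0.002 = 0 + j6.082 Ω
  Z3: Z = 1/(jωC) = -j/(ω·C) = 0 - j372.8 Ω
Step 3 — With the output port shorted to ground, the output series arm Z2 runs from the junction to ground; the shunt arm Z3 also runs from the junction to ground. They appear in parallel: Z3 || Z2 = 0 + j6.183 Ω.
Step 4 — Series with input arm Z1: Z_in = Z1 + (Z3 || Z2) = 0 + j23.76 Ω = 23.76∠90.0° Ω.
Step 5 — Power factor: PF = cos(φ) = Re(Z)/|Z| = 0/23.76 = 0.
Step 6 — Type: Im(Z) = 23.76 ⇒ lagging (phase φ = 90.0°).

PF = 0 (lagging, φ = 90.0°)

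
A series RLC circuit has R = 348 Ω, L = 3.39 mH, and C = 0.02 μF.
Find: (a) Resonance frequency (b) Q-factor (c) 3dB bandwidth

Step 1 — Resonance: ω₀ = 1/√(LC) = 1/√(0.00339·2e-08) = 1.214e+05 rad/s.
Step 2 — f₀ = ω₀/(2π) = 1.933e+04 Hz.
Step 3 — Series Q: Q = ω₀L/R = 1.214e+05·0.00339/348 = 1.183.
Step 4 — Bandwidth: Δω = ω₀/Q = 1.027e+05 rad/s; BW = Δω/(2π) = 1.634e+04 Hz.

(a) f₀ = 1.933e+04 Hz  (b) Q = 1.183  (c) BW = 1.634e+04 Hz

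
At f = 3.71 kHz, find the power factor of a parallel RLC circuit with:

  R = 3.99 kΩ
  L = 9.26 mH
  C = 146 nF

Step 1 — Angular frequency: ω = 2π·f = 2π·3710 = 2.331e+04 rad/s.
Step 2 — Component impedances:
  R: Z = R = 3990 Ω
  L: Z = jωL = j·2.331e+04·0.00926 = 0 + j215.9 Ω
  C: Z = 1/(jωC) = -j/(ω·C) = 0 - j293.8 Ω
Step 3 — Parallel combination: 1/Z_total = 1/R + 1/L + 1/C; Z_total = 159.2 + j781 Ω = 797∠78.5° Ω.
Step 4 — Power factor: PF = cos(φ) = Re(Z)/|Z| = 159.21/797.04 = 0.1998.
Step 5 — Type: Im(Z) = 781 ⇒ lagging (phase φ = 78.5°).

PF = 0.1998 (lagging, φ = 78.5°)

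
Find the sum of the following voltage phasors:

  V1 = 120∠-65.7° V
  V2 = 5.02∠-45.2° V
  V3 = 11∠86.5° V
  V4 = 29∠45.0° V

Step 1 — Convert each phasor to rectangular form:
  V1 = 120·(cos(-65.7°) + j·sin(-65.7°)) = 49.38 - j109.4 V
  V2 = 5.02·(cos(-45.2°) + j·sin(-45.2°)) = 3.537 - j3.562 V
  V3 = 11·(cos(86.5°) + j·sin(86.5°)) = 0.6715 + j10.98 V
  V4 = 29·(cos(45.0°) + j·sin(45.0°)) = 20.51 + j20.51 V
Step 2 — Sum components: V_total = 74.1 - j81.44 V.
Step 3 — Convert to polar: |V_total| = 110.1 V, ∠V_total = -47.7°.

V_total = 110.1∠-47.7° V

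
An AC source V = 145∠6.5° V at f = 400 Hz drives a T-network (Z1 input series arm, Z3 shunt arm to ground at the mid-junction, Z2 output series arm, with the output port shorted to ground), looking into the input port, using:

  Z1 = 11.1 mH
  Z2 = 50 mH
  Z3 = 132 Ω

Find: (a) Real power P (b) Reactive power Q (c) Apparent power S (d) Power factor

Step 1 — Angular frequency: ω = 2π·f = 2π·400 = 2513 rad/s.
Step 2 — Component impedances:
  Z1: Z = jωL = j·2513·0.0111 = 0 + j27.9 Ω
  Z2: Z = jωL = j·2513·0.05 = 0 + j125.7 Ω
  Z3: Z = R = 132 Ω
Step 3 — With the output port shorted to ground, the output series arm Z2 runs from the junction to ground; the shunt arm Z3 also runs from the junction to ground. They appear in parallel: Z3 || Z2 = 62.76 + j65.92 Ω.
Step 4 — Series with input arm Z1: Z_in = Z1 + (Z3 || Z2) = 62.76 + j93.82 Ω = 112.9∠56.2° Ω.
Step 5 — Source phasor: V = 145∠6.5° V = 144.1 + j16.41 V.
Step 6 — Current: I = V / Z = 0.8305 - j0.9801 A = 1.285∠-49.7° A.
Step 7 — Complex power: S = V·I* = 103.6 + j154.8 VA.
Step 8 — Real power: P = Re(S) = 103.6 W.
Step 9 — Reactive power: Q = Im(S) = 154.8 VAR.
Step 10 — Apparent power: |S| = 186.3 VA.
Step 11 — Power factor: PF = P/|S| = 0.556 (lagging).

(a) P = 103.6 W  (b) Q = 154.8 VAR  (c) S = 186.3 VA  (d) PF = 0.556 (lagging)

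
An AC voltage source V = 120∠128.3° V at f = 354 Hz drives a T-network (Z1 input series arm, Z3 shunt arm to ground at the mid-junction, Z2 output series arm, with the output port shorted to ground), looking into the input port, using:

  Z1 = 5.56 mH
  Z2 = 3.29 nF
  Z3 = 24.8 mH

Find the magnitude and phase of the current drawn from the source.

Step 1 — Angular frequency: ω = 2π·f = 2π·354 = 2224 rad/s.
Step 2 — Component impedances:
  Z1: Z = jωL = j·2224·0.00556 = 0 + j12.37 Ω
  Z2: Z = 1/(jωC) = -j/(ω·C) = 0 - j1.367e+05 Ω
  Z3: Z = jωL = j·2224·0.0248 = 0 + j55.16 Ω
Step 3 — With the output port shorted to ground, the output series arm Z2 runs from the junction to ground; the shunt arm Z3 also runs from the junction to ground. They appear in parallel: Z3 || Z2 = 0 + j55.18 Ω.
Step 4 — Series with input arm Z1: Z_in = Z1 + (Z3 || Z2) = 0 + j67.55 Ω = 67.55∠90.0° Ω.
Step 5 — Source phasor: V = 120∠128.3° V = -74.37 + j94.17 V.
Step 6 — Ohm's law: I = V / Z_total = (-74.37 + j94.17) / (0 + j67.55) = 1.394 + j1.101 A.
Step 7 — Convert to polar: |I| = 1.776 A, ∠I = 38.3°.

I = 1.776∠38.3° A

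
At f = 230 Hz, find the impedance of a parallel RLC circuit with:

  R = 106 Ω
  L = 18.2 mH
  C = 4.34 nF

Step 1 — Angular frequency: ω = 2π·f = 2π·230 = 1445 rad/s.
Step 2 — Component impedances:
  R: Z = R = 106 Ω
  L: Z = jωL = j·1445·0.0182 = 0 + j26.3 Ω
  C: Z = 1/(jωC) = -j/(ω·C) = 0 - j1.594e+05 Ω
Step 3 — Parallel combination: 1/Z_total = 1/R + 1/L + 1/C; Z_total = 6.15 + j24.78 Ω = 25.53∠76.1° Ω.

Z = 6.15 + j24.78 Ω = 25.53∠76.1° Ω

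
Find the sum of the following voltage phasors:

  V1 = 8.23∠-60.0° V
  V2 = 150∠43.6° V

Step 1 — Convert each phasor to rectangular form:
  V1 = 8.23·(cos(-60.0°) + j·sin(-60.0°)) = 4.115 - j7.127 V
  V2 = 150·(cos(43.6°) + j·sin(43.6°)) = 108.6 + j103.4 V
Step 2 — Sum components: V_total = 112.7 + j96.32 V.
Step 3 — Convert to polar: |V_total| = 148.3 V, ∠V_total = 40.5°.

V_total = 148.3∠40.5° V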